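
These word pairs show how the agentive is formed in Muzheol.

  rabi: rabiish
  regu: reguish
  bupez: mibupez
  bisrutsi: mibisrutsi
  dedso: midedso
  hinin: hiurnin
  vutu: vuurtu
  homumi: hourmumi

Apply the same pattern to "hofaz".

hourfaz

"hofaz" begins with h-. The stems beginning with h- (hinin → hiurnin, homumi → hourmumi) insert -ur- after the first vowel.
The other patterns: stems beginning with r- add -ish; stems beginning with b- or d- add the prefix mi-.
So hofaz → hourfaz.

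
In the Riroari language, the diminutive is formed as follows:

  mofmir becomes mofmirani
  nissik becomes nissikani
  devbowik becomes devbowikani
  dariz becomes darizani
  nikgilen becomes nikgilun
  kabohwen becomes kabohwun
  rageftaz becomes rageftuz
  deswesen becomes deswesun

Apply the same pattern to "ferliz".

dariz and rageftaz both end in -z yet inflect differently (darizani, rageftuz), so the final letter is not what conditions the rule; the last vowel is.
"ferliz" has last vowel 'i'. The stems whose last vowel is 'i' (mofmir → mofmirani, nissik → nissikani, devbowik → devbowikani) add -ani.
So ferliz → ferlizani.

ferlizani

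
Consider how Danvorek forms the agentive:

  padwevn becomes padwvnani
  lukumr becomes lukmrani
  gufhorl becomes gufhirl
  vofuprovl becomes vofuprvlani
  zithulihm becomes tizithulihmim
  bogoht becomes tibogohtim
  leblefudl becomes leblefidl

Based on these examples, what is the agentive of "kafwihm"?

vofuprovl and gufhorl both end in -l yet inflect differently (vofuprvlani, gufhirl), so the final letter is not what conditions the rule; the second-to-last letter is.
"kafwihm" has second-to-last letter 'h'. The stems whose second-to-last letter is 'h' (bogoht → tibogohtim, zithulihm → tizithulihmim) add ti- … -im around the stem.
So kafwihm → tikafwihmim.

tikafwihmim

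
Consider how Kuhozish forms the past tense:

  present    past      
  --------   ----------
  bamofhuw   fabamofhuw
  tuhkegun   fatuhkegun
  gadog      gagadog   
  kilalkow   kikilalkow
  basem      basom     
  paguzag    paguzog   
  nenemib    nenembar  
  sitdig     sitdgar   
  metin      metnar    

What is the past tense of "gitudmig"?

"gitudmig" has last vowel 'i'. The stems whose last vowel is 'i' (nenemib → nenembar, sitdig → sitdgar, metin → metnar) delete the last vowel and add -ar.
The other patterns: stems whose last vowel is 'u' add the prefix fa-; stems whose last vowel is 'o' repeat the first consonant+vowel as a prefix; stems whose last vowel is 'a' or 'e' change the last vowel to 'o'.
So gitudmig → gitudmgar.

gitudmgar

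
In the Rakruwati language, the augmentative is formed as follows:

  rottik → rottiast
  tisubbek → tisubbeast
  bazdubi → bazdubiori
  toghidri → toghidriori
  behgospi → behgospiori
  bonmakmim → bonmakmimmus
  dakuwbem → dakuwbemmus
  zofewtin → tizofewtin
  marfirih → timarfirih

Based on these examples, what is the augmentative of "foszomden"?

rottik and bazdubi both have last vowel 'i' yet inflect differently (rottiast, bazdubiori), so the last vowel is not what conditions the rule; the final letter is.
"foszomden" ends in -n. The one such stem in the data (zofewtin → tizofewtin) adds the prefix ti-, so the same rule applies.
The other patterns: stems ending in -k drop the final letter and add -ast; stems ending in -i add -ori; stems ending in -m double the final consonant and add -us.
So foszomden → tifoszomden.

tifoszomden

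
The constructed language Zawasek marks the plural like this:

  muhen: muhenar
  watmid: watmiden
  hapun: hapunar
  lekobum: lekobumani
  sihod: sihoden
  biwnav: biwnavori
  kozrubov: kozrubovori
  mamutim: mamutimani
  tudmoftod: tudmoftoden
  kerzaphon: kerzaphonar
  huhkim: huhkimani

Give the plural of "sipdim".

sipdimani

kerzaphon and tudmoftod both have last vowel 'o' yet inflect differently (kerzaphonar, tudmoftoden), so the last vowel is not what conditions the rule; the final letter is.
"sipdim" ends in -m. The stems ending in -m (mamutim → mamutimani, huhkim → huhkimani, lekobum → lekobumani) add -ani.
The other patterns: stems ending in -n add -ar; stems ending in -d add -en; stems ending in -v add -ori.
So sipdim → sipdimani.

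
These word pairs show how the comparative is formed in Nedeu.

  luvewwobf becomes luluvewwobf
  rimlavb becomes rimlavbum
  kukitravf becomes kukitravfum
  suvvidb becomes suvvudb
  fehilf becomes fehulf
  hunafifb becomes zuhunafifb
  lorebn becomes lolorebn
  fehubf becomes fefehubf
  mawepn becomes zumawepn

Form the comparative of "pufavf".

pufavfum

rimlavb and hunafifb both end in -b yet inflect differently (rimlavbum, zuhunafifb), so the final letter is not what conditions the rule; the second-to-last letter is.
"pufavf" has second-to-last letter 'v'. The stems whose second-to-last letter is 'v' (rimlavb → rimlavbum, kukitravf → kukitravfum) add -um.
So pufavf → pufavfum.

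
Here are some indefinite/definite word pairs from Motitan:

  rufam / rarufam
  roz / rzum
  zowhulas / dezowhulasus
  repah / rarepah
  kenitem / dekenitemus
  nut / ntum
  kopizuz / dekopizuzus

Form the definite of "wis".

roz and kopizuz both end in -z yet inflect differently (rzum, dekopizuzus), so the final letter is not what conditions the rule; the number of vowels is.
"wis" has 1 vowel. The stems with 1 vowel (nut → ntum, roz → rzum) delete the last vowel and add -um.
So wis → wsum.

wsum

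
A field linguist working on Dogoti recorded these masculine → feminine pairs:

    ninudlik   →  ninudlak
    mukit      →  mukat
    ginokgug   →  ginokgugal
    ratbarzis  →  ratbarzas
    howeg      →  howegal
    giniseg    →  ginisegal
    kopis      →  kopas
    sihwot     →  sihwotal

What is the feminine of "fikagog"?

"fikagog" has last vowel 'o'. The one such stem in the data (sihwot → sihwotal) adds -al, so the same rule applies.
So fikagog → fikagogal.

fikagogal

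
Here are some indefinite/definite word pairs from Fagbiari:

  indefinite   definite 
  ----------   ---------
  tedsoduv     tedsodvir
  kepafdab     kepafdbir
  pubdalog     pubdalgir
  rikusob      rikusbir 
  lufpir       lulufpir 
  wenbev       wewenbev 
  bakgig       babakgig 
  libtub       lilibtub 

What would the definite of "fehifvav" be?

fehifvvir

tedsoduv and wenbev both end in -v yet inflect differently (tedsodvir, wewenbev), so the final letter is not what conditions the rule; the number of vowels is.
"fehifvav" has 3 vowels. The stems with 3 vowels (tedsoduv → tedsodvir, kepafdab → kepafdbir, pubdalog → pubdalgir) delete the last vowel and add -ir.
The other pattern: stems with 2 vowels repeat the first consonant+vowel as a prefix.
So fehifvav → fehifvvir.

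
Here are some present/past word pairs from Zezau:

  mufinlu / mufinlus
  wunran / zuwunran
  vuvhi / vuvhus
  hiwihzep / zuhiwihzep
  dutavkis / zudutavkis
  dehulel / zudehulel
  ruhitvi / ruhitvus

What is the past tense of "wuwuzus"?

"wuwuzus" ends in a consonant. The stems ending in a consonant (hiwihzep → zuhiwihzep, wunran → zuwunran, dutavkis → zudutavkis) add the prefix zu-.
The other pattern: stems ending in a vowel drop the final letter and add -us.
So wuwuzus → zuwuwuzus.

zuwuwuzus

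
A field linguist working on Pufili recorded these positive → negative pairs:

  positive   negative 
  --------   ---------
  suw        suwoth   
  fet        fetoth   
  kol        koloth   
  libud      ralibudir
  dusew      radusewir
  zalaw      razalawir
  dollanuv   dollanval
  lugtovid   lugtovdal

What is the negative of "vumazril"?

suw and dusew both end in -w yet inflect differently (suwoth, radusewir), so the final letter is not what conditions the rule; the number of vowels is.
"vumazril" has 3 vowels. The stems with 3 vowels (dollanuv → dollanval, lugtovid → lugtovdal) delete the last vowel and add -al.
The other patterns: stems with 1 vowel add -oth; stems with 2 vowels add ra- … -ir around the stem.
So vumazril → vumazrlal.

vumazrlal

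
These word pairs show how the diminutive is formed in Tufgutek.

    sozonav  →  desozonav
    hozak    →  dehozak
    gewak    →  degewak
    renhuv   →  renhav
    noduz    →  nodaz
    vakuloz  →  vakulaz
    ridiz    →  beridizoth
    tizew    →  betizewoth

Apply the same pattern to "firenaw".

defirenaw

sozonav and renhuv both end in -v yet inflect differently (desozonav, renhav), so the final letter is not what conditions the rule; the last vowel is.
"firenaw" has last vowel 'a'. The stems whose last vowel is 'a' (sozonav → desozonav, hozak → dehozak, gewak → degewak) add the prefix de-.
So firenaw → defirenaw.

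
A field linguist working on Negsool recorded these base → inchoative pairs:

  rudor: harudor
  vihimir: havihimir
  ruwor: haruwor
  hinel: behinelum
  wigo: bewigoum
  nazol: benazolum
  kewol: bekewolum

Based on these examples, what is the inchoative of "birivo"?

bebirivoum

ruwor and wigo both have last vowel 'o' yet inflect differently (haruwor, bewigoum), so the last vowel is not what conditions the rule; the final letter is.
"birivo" ends in -o. The one such stem in the data (wigo → bewigoum) adds be- … -um around the stem, so the same rule applies.
So birivo → bebirivoum.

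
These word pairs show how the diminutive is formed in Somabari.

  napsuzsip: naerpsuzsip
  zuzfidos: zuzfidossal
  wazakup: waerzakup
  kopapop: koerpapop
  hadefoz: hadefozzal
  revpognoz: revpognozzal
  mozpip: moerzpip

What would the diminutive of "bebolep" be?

beerbolep

kopapop and hadefoz both have last vowel 'o' yet inflect differently (koerpapop, hadefozzal), so the last vowel is not what conditions the rule; the final letter is.
"bebolep" ends in -p. The stems ending in -p (napsuzsip → naerpsuzsip, mozpip → moerzpip, wazakup → waerzakup) insert -er- after the first vowel.
So bebolep → beerbolep.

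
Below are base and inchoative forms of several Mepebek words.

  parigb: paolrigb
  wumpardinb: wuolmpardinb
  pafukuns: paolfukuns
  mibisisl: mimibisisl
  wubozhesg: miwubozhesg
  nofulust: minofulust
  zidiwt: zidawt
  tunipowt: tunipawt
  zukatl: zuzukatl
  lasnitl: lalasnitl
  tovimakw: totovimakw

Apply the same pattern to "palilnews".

"palilnews" has second-to-last letter 'w'. The stems whose second-to-last letter is 'w' (zidiwt → zidawt, tunipowt → tunipawt) change the last vowel to 'a'.
The other patterns: stems whose second-to-last letter is 'g' or 'n' insert -ol- after the first vowel; stems whose second-to-last letter is 's' add the prefix mi-; stems whose second-to-last letter is 'k' or 't' repeat the first consonant+vowel as a prefix.
So palilnews → palilnaws.

palilnaws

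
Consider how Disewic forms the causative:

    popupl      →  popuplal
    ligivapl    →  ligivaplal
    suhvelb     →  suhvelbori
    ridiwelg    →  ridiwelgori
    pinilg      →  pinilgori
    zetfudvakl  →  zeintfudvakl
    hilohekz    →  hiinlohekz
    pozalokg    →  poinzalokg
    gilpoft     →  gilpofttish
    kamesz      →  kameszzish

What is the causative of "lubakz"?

luinbakz

popupl and zetfudvakl both end in -l yet inflect differently (popuplal, zeintfudvakl), so the final letter is not what conditions the rule; the second-to-last letter is.
"lubakz" has second-to-last letter 'k'. The stems whose second-to-last letter is 'k' (zetfudvakl → zeintfudvakl, hilohekz → hiinlohekz, pozalokg → poinzalokg) insert -in- after the first vowel.
So lubakz → luinbakz.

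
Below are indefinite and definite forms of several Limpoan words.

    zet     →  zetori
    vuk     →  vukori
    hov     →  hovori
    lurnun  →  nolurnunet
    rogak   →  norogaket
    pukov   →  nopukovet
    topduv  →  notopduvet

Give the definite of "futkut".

vuk and rogak both end in -k yet inflect differently (vukori, norogaket), so the final letter is not what conditions the rule; the number of vowels is.
"futkut" has 2 vowels. The stems with 2 vowels (lurnun → nolurnunet, rogak → norogaket, pukov → nopukovet) add no- … -et around the stem.
So futkut → nofutkutet.

nofutkutet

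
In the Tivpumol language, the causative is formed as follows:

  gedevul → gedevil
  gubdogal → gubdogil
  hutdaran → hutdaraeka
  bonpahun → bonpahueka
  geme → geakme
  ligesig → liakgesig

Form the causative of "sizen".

sizeeka

gubdogal and hutdaran both have last vowel 'a' yet inflect differently (gubdogil, hutdaraeka), so the last vowel is not what conditions the rule; the final letter is.
"sizen" ends in -n. The stems ending in -n (hutdaran → hutdaraeka, bonpahun → bonpahueka) drop the final letter and add -eka.
The other patterns: stems ending in -l change the last vowel to 'i'; stems ending in -e or -g insert -ak- after the first vowel.
So sizen → sizeeka.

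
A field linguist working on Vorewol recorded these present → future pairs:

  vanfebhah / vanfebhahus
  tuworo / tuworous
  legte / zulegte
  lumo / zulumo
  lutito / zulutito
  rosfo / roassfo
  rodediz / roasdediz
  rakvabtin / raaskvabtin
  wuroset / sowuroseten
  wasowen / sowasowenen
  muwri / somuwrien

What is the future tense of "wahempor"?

tuworo and lumo both end in -o yet inflect differently (tuworous, zulumo), so the final letter is not what conditions the rule; the first letter is.
"wahempor" begins with w-. The stems beginning with w- (wuroset → sowuroseten, wasowen → sowasowenen) add so- … -en around the stem.
The other patterns: stems beginning with t- or v- add -us; stems beginning with l- add the prefix zu-; stems beginning with r- insert -as- after the first vowel.
So wahempor → sowahemporen.

sowahemporen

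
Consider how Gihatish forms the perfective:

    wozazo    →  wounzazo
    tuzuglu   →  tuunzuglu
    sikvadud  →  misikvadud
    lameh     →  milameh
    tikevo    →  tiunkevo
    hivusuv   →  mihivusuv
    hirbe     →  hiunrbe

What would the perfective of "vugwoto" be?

tuzuglu and hivusuv both have last vowel 'u' yet inflect differently (tuunzuglu, mihivusuv), so the last vowel is not what conditions the rule; whether the stem ends in a vowel or a consonant is.
"vugwoto" ends in a vowel. The stems ending in a vowel (tuzuglu → tuunzuglu, hirbe → hiunrbe, tikevo → tiunkevo) insert -un- after the first vowel.
The other pattern: stems ending in a consonant add the prefix mi-.
So vugwoto → vuungwoto.

vuungwoto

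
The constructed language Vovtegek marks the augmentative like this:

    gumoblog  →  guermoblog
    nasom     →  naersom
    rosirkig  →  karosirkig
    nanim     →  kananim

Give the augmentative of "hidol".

gumoblog and rosirkig both end in -g yet inflect differently (guermoblog, karosirkig), so the final letter is not what conditions the rule; the last vowel is.
"hidol" has last vowel 'o'. The stems whose last vowel is 'o' (gumoblog → guermoblog, nasom → naersom) insert -er- after the first vowel.
So hidol → hierdol.

hierdol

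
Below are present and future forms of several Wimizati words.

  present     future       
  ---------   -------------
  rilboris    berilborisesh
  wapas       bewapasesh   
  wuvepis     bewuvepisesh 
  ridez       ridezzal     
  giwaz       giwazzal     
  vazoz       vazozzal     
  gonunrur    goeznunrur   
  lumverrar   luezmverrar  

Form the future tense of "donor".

"donor" ends in -r. The stems ending in -r (gonunrur → goeznunrur, lumverrar → luezmverrar) insert -ez- after the first vowel.
So donor → doeznor.

doeznor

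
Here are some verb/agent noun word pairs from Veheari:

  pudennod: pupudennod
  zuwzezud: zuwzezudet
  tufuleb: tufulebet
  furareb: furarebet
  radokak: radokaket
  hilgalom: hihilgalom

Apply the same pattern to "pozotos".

"pozotos" has last vowel 'o'. The stems whose last vowel is 'o' (pudennod → pupudennod, hilgalom → hihilgalom) repeat the first consonant+vowel as a prefix.
The other pattern: stems whose last vowel is 'a', 'e' or 'u' add -et.
So pozotos → popozotos.

popozotos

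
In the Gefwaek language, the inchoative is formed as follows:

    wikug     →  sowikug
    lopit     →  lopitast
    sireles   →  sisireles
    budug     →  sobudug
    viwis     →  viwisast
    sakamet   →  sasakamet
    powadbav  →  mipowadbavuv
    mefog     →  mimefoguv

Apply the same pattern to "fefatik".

mefog and budug both end in -g yet inflect differently (mimefoguv, sobudug), so the final letter is not what conditions the rule; the last vowel is.
"fefatik" has last vowel 'i'. The stems whose last vowel is 'i' (viwis → viwisast, lopit → lopitast) add -ast.
The other patterns: stems whose last vowel is 'a' or 'o' add mi- … -uv around the stem; stems whose last vowel is 'e' repeat the first consonant+vowel as a prefix; stems whose last vowel is 'u' add the prefix so-.
So fefatik → fefatikast.

fefatikast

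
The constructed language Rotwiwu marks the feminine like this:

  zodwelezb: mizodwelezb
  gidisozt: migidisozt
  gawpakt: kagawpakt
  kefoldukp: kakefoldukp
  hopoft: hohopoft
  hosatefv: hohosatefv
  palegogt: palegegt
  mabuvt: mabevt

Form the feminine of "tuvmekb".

katuvmekb

"tuvmekb" has second-to-last letter 'k'. The stems whose second-to-last letter is 'k' (gawpakt → kagawpakt, kefoldukp → kakefoldukp) add the prefix ka-.
The other patterns: stems whose second-to-last letter is 'z' add the prefix mi-; stems whose second-to-last letter is 'f' repeat the first consonant+vowel as a prefix; stems whose second-to-last letter is 'g' or 'v' change the last vowel to 'e'.
So tuvmekb → katuvmekb.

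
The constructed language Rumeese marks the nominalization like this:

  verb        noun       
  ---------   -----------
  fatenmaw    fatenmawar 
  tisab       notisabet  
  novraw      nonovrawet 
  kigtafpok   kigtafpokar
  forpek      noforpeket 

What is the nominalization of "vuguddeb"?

kigtafpok and forpek both end in -k yet inflect differently (kigtafpokar, noforpeket), so the final letter is not what conditions the rule; the number of vowels is.
"vuguddeb" has 3 vowels. The stems with 3 vowels (kigtafpok → kigtafpokar, fatenmaw → fatenmawar) add -ar.
The other pattern: stems with 2 vowels add no- … -et around the stem.
So vuguddeb → vuguddebar.

vuguddebar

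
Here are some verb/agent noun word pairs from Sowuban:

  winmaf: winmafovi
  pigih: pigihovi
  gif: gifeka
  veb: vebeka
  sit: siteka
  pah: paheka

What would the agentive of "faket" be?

"faket" has 2 vowels. The stems with 2 vowels (winmaf → winmafovi, pigih → pigihovi) add -ovi.
The other pattern: stems with 1 vowel add -eka.
So faket → faketovi.

faketovi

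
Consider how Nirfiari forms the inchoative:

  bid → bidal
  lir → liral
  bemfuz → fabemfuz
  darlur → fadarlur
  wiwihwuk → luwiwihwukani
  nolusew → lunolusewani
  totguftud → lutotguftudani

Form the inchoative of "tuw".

tuwal

lir and darlur both end in -r yet inflect differently (liral, fadarlur), so the final letter is not what conditions the rule; the number of vowels is.
"tuw" has 1 vowel. The stems with 1 vowel (bid → bidal, lir → liral) add -al.
So tuw → tuwal.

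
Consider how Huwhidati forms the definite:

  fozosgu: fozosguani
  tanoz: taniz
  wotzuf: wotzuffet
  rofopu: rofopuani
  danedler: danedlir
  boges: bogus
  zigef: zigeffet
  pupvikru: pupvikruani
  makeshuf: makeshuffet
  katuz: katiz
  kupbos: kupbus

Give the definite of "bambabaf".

rofopu and wotzuf both have last vowel 'u' yet inflect differently (rofopuani, wotzuffet), so the last vowel is not what conditions the rule; the final letter is.
"bambabaf" ends in -f. The stems ending in -f (wotzuf → wotzuffet, zigef → zigeffet, makeshuf → makeshuffet) double the final consonant and add -et.
The other patterns: stems ending in -u add -ani; stems ending in -s change the last vowel to 'u'; stems ending in -r or -z change the last vowel to 'i'.
So bambabaf → bambabaffet.

bambabaffet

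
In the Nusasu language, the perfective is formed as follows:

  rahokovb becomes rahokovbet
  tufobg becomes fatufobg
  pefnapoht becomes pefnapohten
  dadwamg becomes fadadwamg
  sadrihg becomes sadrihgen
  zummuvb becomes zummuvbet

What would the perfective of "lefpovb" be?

sadrihg and tufobg both end in -g yet inflect differently (sadrihgen, fatufobg), so the final letter is not what conditions the rule; the second-to-last letter is.
"lefpovb" has second-to-last letter 'v'. The stems whose second-to-last letter is 'v' (rahokovb → rahokovbet, zummuvb → zummuvbet) add -et.
So lefpovb → lefpovbet.

lefpovbet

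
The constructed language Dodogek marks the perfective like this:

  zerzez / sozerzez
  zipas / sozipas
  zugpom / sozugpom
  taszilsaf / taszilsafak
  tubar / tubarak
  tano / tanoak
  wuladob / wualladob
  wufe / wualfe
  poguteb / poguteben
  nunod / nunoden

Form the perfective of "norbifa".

"norbifa" begins with n-. The one such stem in the data (nunod → nunoden) adds -en, so the same rule applies.
The other patterns: stems beginning with z- add the prefix so-; stems beginning with t- add -ak; stems beginning with w- insert -al- after the first vowel.
So norbifa → norbifaen.

norbifaen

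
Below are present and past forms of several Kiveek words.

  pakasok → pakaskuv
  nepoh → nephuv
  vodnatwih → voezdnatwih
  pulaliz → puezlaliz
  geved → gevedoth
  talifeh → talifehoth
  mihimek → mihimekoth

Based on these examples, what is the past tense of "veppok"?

"veppok" has last vowel 'o'. The stems whose last vowel is 'o' (pakasok → pakaskuv, nepoh → nephuv) delete the last vowel and add -uv.
So veppok → veppkuv.

veppkuv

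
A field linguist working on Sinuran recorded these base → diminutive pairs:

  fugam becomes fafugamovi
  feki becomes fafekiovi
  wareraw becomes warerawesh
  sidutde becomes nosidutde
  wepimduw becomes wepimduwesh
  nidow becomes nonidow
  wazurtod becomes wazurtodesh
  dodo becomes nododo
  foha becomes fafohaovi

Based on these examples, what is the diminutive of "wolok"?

wolokesh

wareraw and nidow both end in -w yet inflect differently (warerawesh, nonidow), so the final letter is not what conditions the rule; the first letter is.
"wolok" begins with w-. The stems beginning with w- (wareraw → warerawesh, wazurtod → wazurtodesh, wepimduw → wepimduwesh) add -esh.
The other patterns: stems beginning with f- add fa- … -ovi around the stem; stems beginning with d-, n- or s- add the prefix no-.
So wolok → wolokesh.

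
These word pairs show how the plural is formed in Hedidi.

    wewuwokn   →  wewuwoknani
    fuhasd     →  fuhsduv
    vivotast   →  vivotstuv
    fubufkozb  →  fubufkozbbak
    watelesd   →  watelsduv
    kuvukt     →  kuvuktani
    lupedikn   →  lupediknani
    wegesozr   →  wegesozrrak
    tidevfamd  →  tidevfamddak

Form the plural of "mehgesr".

mehgsruv

"mehgesr" has second-to-last letter 's'. The stems whose second-to-last letter is 's' (vivotast → vivotstuv, fuhasd → fuhsduv, watelesd → watelsduv) delete the last vowel and add -uv.
So mehgesr → mehgsruv.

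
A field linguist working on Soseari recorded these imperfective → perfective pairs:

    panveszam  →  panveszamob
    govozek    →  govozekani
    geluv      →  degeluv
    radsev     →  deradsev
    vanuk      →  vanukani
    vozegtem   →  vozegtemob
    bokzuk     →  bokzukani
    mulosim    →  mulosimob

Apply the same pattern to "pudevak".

vozegtem and radsev both have last vowel 'e' yet inflect differently (vozegtemob, deradsev), so the last vowel is not what conditions the rule; the final letter is.
"pudevak" ends in -k. The stems ending in -k (govozek → govozekani, bokzuk → bokzukani, vanuk → vanukani) add -ani.
So pudevak → pudevakani.

pudevakani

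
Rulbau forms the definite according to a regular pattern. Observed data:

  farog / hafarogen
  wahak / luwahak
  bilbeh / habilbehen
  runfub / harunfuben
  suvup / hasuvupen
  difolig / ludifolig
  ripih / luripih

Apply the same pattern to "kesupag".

lukesupag

"kesupag" has last vowel 'a'. The one such stem in the data (wahak → luwahak) adds the prefix lu-, so the same rule applies.
The other pattern: stems whose last vowel is 'e', 'o' or 'u' add ha- … -en around the stem.
So kesupag → lukesupag.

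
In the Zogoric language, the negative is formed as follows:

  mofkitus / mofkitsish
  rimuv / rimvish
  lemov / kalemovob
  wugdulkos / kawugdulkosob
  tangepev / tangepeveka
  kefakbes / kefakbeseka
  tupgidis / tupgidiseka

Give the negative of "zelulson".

rimuv and lemov both end in -v yet inflect differently (rimvish, kalemovob), so the final letter is not what conditions the rule; the last vowel is.
"zelulson" has last vowel 'o'. The stems whose last vowel is 'o' (lemov → kalemovob, wugdulkos → kawugdulkosob) add ka- … -ob around the stem.
So zelulson → kazelulsonob.

kazelulsonob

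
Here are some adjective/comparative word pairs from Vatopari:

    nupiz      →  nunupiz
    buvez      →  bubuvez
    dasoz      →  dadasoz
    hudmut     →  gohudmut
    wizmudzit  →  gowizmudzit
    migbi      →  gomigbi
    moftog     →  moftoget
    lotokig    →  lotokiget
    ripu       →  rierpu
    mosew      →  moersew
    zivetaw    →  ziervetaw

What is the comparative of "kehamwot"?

gokehamwot

nupiz and wizmudzit both have last vowel 'i' yet inflect differently (nunupiz, gowizmudzit), so the last vowel is not what conditions the rule; the final letter is.
"kehamwot" ends in -t. The stems ending in -t (hudmut → gohudmut, wizmudzit → gowizmudzit) add the prefix go-.
So kehamwot → gokehamwot.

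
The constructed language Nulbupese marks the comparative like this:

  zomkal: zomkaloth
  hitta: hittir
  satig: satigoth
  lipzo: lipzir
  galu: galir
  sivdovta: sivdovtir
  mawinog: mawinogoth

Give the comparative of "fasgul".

fasguloth

zomkal and hitta both have last vowel 'a' yet inflect differently (zomkaloth, hittir), so the last vowel is not what conditions the rule; whether the stem ends in a vowel or a consonant is.
"fasgul" ends in a consonant. The stems ending in a consonant (mawinog → mawinogoth, satig → satigoth, zomkal → zomkaloth) add -oth.
So fasgul → fasguloth.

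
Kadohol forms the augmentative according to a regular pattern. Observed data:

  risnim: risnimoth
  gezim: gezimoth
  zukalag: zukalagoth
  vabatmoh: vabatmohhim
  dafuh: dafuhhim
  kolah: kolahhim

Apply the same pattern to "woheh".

wohehhim

kolah and zukalag both have last vowel 'a' yet inflect differently (kolahhim, zukalagoth), so the last vowel is not what conditions the rule; the final letter is.
"woheh" ends in -h. The stems ending in -h (dafuh → dafuhhim, kolah → kolahhim, vabatmoh → vabatmohhim) double the final consonant and add -im.
So woheh → wohehhim.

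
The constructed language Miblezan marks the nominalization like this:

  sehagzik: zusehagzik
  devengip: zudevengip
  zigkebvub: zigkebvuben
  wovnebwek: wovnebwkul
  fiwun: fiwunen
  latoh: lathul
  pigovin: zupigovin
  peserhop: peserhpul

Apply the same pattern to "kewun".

kewunen

"kewun" has last vowel 'u'. The stems whose last vowel is 'u' (fiwun → fiwunen, zigkebvub → zigkebvuben) add -en.
So kewun → kewunen.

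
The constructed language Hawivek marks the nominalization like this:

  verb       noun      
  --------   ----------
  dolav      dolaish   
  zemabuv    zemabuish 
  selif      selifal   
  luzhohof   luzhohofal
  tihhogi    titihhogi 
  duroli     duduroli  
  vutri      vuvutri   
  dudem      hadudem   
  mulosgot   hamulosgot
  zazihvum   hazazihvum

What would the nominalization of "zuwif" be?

zuwifal

"zuwif" ends in -f. The stems ending in -f (selif → selifal, luzhohof → luzhohofal) add -al.
The other patterns: stems ending in -v drop the final letter and add -ish; stems ending in -i repeat the first consonant+vowel as a prefix; stems ending in -m or -t add the prefix ha-.
So zuwif → zuwifal.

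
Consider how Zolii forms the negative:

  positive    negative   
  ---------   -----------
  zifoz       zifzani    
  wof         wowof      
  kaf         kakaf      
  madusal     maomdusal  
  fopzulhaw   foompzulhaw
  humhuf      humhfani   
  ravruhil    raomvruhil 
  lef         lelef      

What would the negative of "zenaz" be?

"zenaz" has 2 vowels. The stems with 2 vowels (humhuf → humhfani, zifoz → zifzani) delete the last vowel and add -ani.
The other patterns: stems with 1 vowel repeat the first consonant+vowel as a prefix; stems with 3 vowels insert -om- after the first vowel.
So zenaz → zenzani.

zenzani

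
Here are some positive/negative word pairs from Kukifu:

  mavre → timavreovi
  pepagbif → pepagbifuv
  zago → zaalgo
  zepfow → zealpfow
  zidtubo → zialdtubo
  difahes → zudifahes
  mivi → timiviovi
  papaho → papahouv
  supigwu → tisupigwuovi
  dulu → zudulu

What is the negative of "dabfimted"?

zudabfimted

papaho and zidtubo both end in -o yet inflect differently (papahouv, zialdtubo), so the final letter is not what conditions the rule; the first letter is.
"dabfimted" begins with d-. The stems beginning with d- (dulu → zudulu, difahes → zudifahes) add the prefix zu-.
So dabfimted → zudabfimted.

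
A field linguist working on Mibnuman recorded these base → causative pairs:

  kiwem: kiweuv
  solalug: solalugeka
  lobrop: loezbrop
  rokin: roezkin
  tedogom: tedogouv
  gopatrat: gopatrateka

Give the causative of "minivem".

miniveuv

tedogom and lobrop both have last vowel 'o' yet inflect differently (tedogouv, loezbrop), so the last vowel is not what conditions the rule; the final letter is.
"minivem" ends in -m. The stems ending in -m (kiwem → kiweuv, tedogom → tedogouv) drop the final letter and add -uv.
The other patterns: stems ending in -g or -t add -eka; stems ending in -n or -p insert -ez- after the first vowel.
So minivem → miniveuv.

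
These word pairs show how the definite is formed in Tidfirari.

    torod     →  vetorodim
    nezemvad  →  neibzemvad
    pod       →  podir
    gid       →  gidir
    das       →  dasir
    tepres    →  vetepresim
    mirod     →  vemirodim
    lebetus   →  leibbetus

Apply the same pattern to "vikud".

pod and mirod both end in -d yet inflect differently (podir, vemirodim), so the final letter is not what conditions the rule; the number of vowels is.
"vikud" has 2 vowels. The stems with 2 vowels (mirod → vemirodim, tepres → vetepresim, torod → vetorodim) add ve- … -im around the stem.
So vikud → vevikudim.

vevikudim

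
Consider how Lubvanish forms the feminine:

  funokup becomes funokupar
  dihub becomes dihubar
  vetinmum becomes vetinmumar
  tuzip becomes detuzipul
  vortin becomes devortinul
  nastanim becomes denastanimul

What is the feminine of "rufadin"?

derufadinul

funokup and tuzip both end in -p yet inflect differently (funokupar, detuzipul), so the final letter is not what conditions the rule; the last vowel is.
"rufadin" has last vowel 'i'. The stems whose last vowel is 'i' (tuzip → detuzipul, vortin → devortinul, nastanim → denastanimul) add de- … -ul around the stem.
So rufadin → derufadinul.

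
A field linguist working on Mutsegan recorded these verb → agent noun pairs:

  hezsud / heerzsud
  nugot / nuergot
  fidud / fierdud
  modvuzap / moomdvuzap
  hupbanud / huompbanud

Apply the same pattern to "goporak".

hezsud and hupbanud both end in -d yet inflect differently (heerzsud, huompbanud), so the final letter is not what conditions the rule; the number of vowels is.
"goporak" has 3 vowels. The stems with 3 vowels (modvuzap → moomdvuzap, hupbanud → huompbanud) insert -om- after the first vowel.
The other pattern: stems with 2 vowels insert -er- after the first vowel.
So goporak → goomporak.

goomporak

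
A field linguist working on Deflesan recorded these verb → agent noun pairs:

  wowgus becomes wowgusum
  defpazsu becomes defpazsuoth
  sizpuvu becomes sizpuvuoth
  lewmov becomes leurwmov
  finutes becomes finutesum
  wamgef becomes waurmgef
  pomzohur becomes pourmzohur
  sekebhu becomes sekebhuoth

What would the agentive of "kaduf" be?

kaurduf

wowgus and defpazsu both have last vowel 'u' yet inflect differently (wowgusum, defpazsuoth), so the last vowel is not what conditions the rule; the final letter is.
"kaduf" ends in -f. The one such stem in the data (wamgef → waurmgef) inserts -ur- after the first vowel (as do lewmov, pomzohur), so the same rule applies.
The other patterns: stems ending in -s add -um; stems ending in -u add -oth.
So kaduf → kaurduf.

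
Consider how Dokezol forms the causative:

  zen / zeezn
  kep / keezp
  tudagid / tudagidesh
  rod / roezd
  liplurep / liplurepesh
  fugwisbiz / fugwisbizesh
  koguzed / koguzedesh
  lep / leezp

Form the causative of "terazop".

terazopesh

rod and tudagid both end in -d yet inflect differently (roezd, tudagidesh), so the final letter is not what conditions the rule; the number of vowels is.
"terazop" has 3 vowels. The stems with 3 vowels (fugwisbiz → fugwisbizesh, tudagid → tudagidesh, liplurep → liplurepesh) add -esh.
The other pattern: stems with 1 vowel insert -ez- after the first vowel.
So terazop → terazopesh.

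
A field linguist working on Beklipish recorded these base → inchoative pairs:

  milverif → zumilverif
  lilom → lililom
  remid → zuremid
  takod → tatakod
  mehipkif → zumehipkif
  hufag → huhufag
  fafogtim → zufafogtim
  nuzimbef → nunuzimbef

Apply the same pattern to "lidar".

lilidar

fafogtim and lilom both end in -m yet inflect differently (zufafogtim, lililom), so the final letter is not what conditions the rule; the last vowel is.
"lidar" has last vowel 'a'. The one such stem in the data (hufag → huhufag) repeats the first consonant+vowel as a prefix (as do lilom, nuzimbef), so the same rule applies.
So lidar → lilidar.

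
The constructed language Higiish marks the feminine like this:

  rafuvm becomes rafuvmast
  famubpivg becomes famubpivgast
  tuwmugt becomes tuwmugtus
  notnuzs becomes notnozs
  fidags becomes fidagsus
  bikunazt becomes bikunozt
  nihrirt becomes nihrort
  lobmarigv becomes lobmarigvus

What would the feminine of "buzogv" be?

fidags and notnuzs both end in -s yet inflect differently (fidagsus, notnozs), so the final letter is not what conditions the rule; the second-to-last letter is.
"buzogv" has second-to-last letter 'g'. The stems whose second-to-last letter is 'g' (tuwmugt → tuwmugtus, lobmarigv → lobmarigvus, fidags → fidagsus) add -us.
So buzogv → buzogvus.

buzogvus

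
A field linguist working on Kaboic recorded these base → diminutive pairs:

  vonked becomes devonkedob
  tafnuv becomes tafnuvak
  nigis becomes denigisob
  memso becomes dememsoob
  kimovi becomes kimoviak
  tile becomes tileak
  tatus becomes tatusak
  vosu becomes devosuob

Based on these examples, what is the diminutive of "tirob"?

tirobak

tatus and nigis both end in -s yet inflect differently (tatusak, denigisob), so the final letter is not what conditions the rule; the first letter is.
"tirob" begins with t-. The stems beginning with t- (tile → tileak, tafnuv → tafnuvak, tatus → tatusak) add -ak.
So tirob → tirobak.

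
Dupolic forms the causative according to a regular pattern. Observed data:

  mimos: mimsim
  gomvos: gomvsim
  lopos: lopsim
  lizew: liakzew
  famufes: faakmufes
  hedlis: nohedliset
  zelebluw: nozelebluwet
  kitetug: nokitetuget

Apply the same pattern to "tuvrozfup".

mimos and famufes both end in -s yet inflect differently (mimsim, faakmufes), so the final letter is not what conditions the rule; the last vowel is.
"tuvrozfup" has last vowel 'u'. The stems whose last vowel is 'u' (zelebluw → nozelebluwet, kitetug → nokitetuget) add no- … -et around the stem.
So tuvrozfup → notuvrozfupet.

notuvrozfupet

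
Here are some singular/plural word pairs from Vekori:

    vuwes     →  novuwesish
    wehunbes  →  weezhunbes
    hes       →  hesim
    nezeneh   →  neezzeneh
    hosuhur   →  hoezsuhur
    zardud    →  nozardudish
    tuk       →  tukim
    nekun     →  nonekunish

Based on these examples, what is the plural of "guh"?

hes and vuwes both end in -s yet inflect differently (hesim, novuwesish), so the final letter is not what conditions the rule; the number of vowels is.
"guh" has 1 vowel. The stems with 1 vowel (tuk → tukim, hes → hesim) add -im.
So guh → guhim.

guhim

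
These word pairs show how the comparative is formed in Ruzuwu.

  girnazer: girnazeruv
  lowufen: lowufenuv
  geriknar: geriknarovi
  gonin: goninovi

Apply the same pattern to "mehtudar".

girnazer and geriknar both end in -r yet inflect differently (girnazeruv, geriknarovi), so the final letter is not what conditions the rule; the last vowel is.
"mehtudar" has last vowel 'a'. The one such stem in the data (geriknar → geriknarovi) adds -ovi, so the same rule applies.
So mehtudar → mehtudarovi.

mehtudarovi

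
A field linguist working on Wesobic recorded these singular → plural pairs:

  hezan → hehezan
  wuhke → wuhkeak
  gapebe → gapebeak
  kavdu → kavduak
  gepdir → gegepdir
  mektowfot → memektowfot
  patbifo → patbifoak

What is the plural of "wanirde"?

wanirdeak

mektowfot and patbifo both have last vowel 'o' yet inflect differently (memektowfot, patbifoak), so the last vowel is not what conditions the rule; whether the stem ends in a vowel or a consonant is.
"wanirde" ends in a vowel. The stems ending in a vowel (wuhke → wuhkeak, kavdu → kavduak, gapebe → gapebeak) add -ak.
So wanirde → wanirdeak.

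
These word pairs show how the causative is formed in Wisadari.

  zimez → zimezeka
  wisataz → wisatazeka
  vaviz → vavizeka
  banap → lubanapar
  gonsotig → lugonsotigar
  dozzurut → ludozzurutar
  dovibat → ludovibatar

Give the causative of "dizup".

ludizupar

wisataz and banap both have last vowel 'a' yet inflect differently (wisatazeka, lubanapar), so the last vowel is not what conditions the rule; the final letter is.
"dizup" ends in -p. The one such stem in the data (banap → lubanapar) adds lu- … -ar around the stem, so the same rule applies.
So dizup → ludizupar.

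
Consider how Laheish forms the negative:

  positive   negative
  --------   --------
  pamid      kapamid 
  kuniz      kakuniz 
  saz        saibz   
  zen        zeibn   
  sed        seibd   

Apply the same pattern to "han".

haibn

pamid and sed both end in -d yet inflect differently (kapamid, seibd), so the final letter is not what conditions the rule; the number of vowels is.
"han" has 1 vowel. The stems with 1 vowel (sed → seibd, zen → zeibn, saz → saibz) insert -ib- after the first vowel.
So han → haibn.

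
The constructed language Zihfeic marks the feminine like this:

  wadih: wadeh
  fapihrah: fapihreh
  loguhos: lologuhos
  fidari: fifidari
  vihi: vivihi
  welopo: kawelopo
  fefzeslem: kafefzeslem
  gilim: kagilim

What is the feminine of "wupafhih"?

wupafheh

wadih and fidari both have last vowel 'i' yet inflect differently (wadeh, fifidari), so the last vowel is not what conditions the rule; the final letter is.
"wupafhih" ends in -h. The stems ending in -h (wadih → wadeh, fapihrah → fapihreh) change the last vowel to 'e'.
So wupafhih → wupafheh.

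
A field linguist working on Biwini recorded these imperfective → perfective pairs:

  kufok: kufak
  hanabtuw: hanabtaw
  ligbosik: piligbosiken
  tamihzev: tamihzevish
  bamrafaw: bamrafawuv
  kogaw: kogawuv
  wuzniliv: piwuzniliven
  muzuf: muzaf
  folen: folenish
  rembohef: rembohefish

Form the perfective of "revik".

pireviken

wuzniliv and tamihzev both end in -v yet inflect differently (piwuzniliven, tamihzevish), so the final letter is not what conditions the rule; the last vowel is.
"revik" has last vowel 'i'. The stems whose last vowel is 'i' (wuzniliv → piwuzniliven, ligbosik → piligbosiken) add pi- … -en around the stem.
The other patterns: stems whose last vowel is 'e' add -ish; stems whose last vowel is 'a' add -uv; stems whose last vowel is 'o' or 'u' change the last vowel to 'a'.
So revik → pireviken.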